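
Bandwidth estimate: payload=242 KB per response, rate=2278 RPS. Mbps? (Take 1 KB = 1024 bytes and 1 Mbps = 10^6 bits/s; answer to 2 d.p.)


Formula: Mbps = payload_bytes * RPS * 8 / 1e6
Payload per request = 242 KB = 242 * 1024 = 247808 bytes
Total bytes/sec = 247808 * 2278 = 564506624
Total bits/sec = 564506624 * 8 = 4516052992
Mbps = 4516052992 / 1e6 = 4516.05

4516.05 Mbps


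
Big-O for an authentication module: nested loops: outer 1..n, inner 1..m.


Reasoning: product of independent bounds
Complexity: O(n*m)

O(n*m)


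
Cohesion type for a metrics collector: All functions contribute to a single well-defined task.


Reasoning: Best: single purpose
Type: Functional cohesion

Functional cohesion


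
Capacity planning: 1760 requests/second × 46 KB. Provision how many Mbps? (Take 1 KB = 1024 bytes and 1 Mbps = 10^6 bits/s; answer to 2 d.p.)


Formula: Mbps = payload_bytes * RPS * 8 / 1e6
Payload per request = 46 KB = 46 * 1024 = 47104 bytes
Total bytes/sec = 47104 * 1760 = 82903040
Total bits/sec = 82903040 * 8 = 663224320
Mbps = 663224320 / 1e6 = 663.22

663.22 Mbps


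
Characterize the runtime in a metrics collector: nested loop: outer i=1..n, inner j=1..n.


Reasoning: n iterations times n iterations
Complexity: O(n^2)

O(n^2)


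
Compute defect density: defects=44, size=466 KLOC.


Defect density = defects / KLOC
Defect density = 44 / 466
Defect density = 0.094 defects/KLOC

0.094 defects/KLOC


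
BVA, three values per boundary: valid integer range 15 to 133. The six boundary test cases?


Range: [15, 133]
Boundaries: just below min, min, min+1, max-1, max, just above max
Values: [14, 15, 16, 132, 133, 134]

[14, 15, 16, 132, 133, 134]


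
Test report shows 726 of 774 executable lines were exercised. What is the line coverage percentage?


Coverage = covered / total * 100
Coverage = 726 / 774 * 100
Coverage = 93.8%

93.8%


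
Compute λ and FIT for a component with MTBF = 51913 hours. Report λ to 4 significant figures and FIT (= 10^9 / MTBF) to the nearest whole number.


Formula: λ = 1 / MTBF; FIT = λ × 1e9 = 1e9 / MTBF
λ = 1 / 51913 ≈ 1.926e-05 failures/hour
FIT = 1e9 / 51913 ≈ 19263 failures per 1e9 hours (nearest whole number)

λ = 1.926e-05 /h, FIT = 19263


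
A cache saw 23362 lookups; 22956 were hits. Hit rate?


Formula: hit rate = hits / (hits + misses) * 100
hit rate = 22956 / (22956 + 406) * 100
hit rate = 22956 / 23362 * 100
hit rate = 98.26%

98.26%


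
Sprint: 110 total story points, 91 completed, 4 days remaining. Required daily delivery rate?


Formula: Required rate = Remaining points / Days left
Remaining = 110 - 91 = 19 points
Required rate = 19 / 4 = 4.75 points/day

4.75 points/day


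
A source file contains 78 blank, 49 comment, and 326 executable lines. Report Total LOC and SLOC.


Total LOC = blank + comment + code
Total LOC = 78 + 49 + 326 = 453
SLOC (source only) = code = 326

Total LOC: 453, SLOC: 326


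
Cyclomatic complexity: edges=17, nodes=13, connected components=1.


Formula: V(G) = E - N + 2P
V(G) = 17 - 13 + 2*1
V(G) = 4 + 2
V(G) = 6

6


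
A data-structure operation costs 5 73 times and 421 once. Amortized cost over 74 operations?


Formula: Amortized cost = Total cost / Operations
Total cost = (73 * 5) + (1 * 421)
Total cost = 365 + 421 = 786
Amortized = 786 / 74 = 10.6216

10.6216


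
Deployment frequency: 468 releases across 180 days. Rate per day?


Formula: deployments per day = releases / days
= 468 / 180
= 2.6 deploys/day
(equivalently, 18.2 deploys/week)

2.6 deploys/day


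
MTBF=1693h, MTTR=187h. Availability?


Availability = MTBF / (MTBF + MTTR)
Availability = 1693 / (1693 + 187)
Availability = 1693 / 1880
Availability = 90.0532%

90.0532%


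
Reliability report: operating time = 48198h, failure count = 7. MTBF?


Formula: MTBF = Total operating time / Number of failures
MTBF = 48198 / 7
MTBF = 6885.43 hours

6885.43 hours


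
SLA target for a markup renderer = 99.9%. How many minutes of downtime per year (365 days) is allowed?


Formula: allowed downtime = period * (100 - SLA) / 100
Period (year (365 days)) = 525600 minutes
Unavailability fraction = (100 - 99.9) / 100
Allowed downtime = 525600 * (100 - 99.9) / 100
Allowed downtime = 525.6 minutes

525.6 minutes


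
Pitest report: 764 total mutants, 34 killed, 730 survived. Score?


Mutation score = killed / total * 100
Mutation score = 34 / 764 * 100
Mutation score = 4.45%

4.45%


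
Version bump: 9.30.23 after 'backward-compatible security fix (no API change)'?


Current: 9.30.23
Change category: 'backward-compatible security fix (no API change)' → patch bump
SemVer rule: patch bump → increment PATCH (MAJOR and MINOR unchanged)
New: 9.30.24

9.30.24


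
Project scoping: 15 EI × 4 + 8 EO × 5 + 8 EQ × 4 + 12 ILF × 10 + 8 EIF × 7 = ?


UFP = EI*4 + EO*5 + EQ*4 + ILF*10 + EIF*7
UFP = 15*4 + 8*5 + 8*4 + 12*10 + 8*7
UFP = 60 + 40 + 32 + 120 + 56
UFP = 308

308


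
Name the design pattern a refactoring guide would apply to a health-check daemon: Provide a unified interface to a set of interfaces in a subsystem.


This matches the Facade pattern

Facade


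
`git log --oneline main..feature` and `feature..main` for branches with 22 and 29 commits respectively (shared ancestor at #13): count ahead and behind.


Common ancestor: commit #13
feature commits after divergence: 22 - 13 = 9
main commits after divergence: 29 - 13 = 16
feature is 9 commits ahead of main
main is 16 commits ahead of feature

feature ahead: 9, main ahead: 16


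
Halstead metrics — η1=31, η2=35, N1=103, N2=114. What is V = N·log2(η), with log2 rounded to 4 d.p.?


Formula: V = N * log2(η), where N = N1 + N2 and η = η1 + η2
η = 31 + 35 = 66
N = 103 + 114 = 217
log2(66) ≈ 6.0444
V = 217 * 6.0444 = 1311.63

1311.63


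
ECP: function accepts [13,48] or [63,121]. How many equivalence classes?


Valid ranges: [13,48] and [63,121]
Class 1: x < 13 — invalid
Class 2: 13 ≤ x ≤ 48 — valid
Class 3: 48 < x < 63 — invalid (gap between ranges)
Class 4: 63 ≤ x ≤ 121 — valid
Class 5: x > 121 — invalid
Total equivalence classes: 5

5 equivalence classes


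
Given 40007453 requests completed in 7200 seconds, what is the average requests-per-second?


Formula: throughput = requests / seconds
throughput = 40007453 / 7200
throughput = 5556.59 requests/second

5556.59 requests/second


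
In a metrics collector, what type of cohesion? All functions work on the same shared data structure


Reasoning: Functions share data
Type: Communicational cohesion

Communicational cohesion


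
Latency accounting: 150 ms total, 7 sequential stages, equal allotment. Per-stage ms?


Formula: per_stage = total_budget / stages
per_stage = 150 / 7
per_stage = 21.43 ms

21.43 ms


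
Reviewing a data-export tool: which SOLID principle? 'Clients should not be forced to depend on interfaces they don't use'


This describes the Interface Segregation Principle (ISP)

Interface Segregation Principle (ISP)


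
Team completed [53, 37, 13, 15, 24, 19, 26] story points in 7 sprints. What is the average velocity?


Formula: Avg velocity = Total points / Number of sprints
Points: [53, 37, 13, 15, 24, 19, 26]
Sum = 53 + 37 + 13 + 15 + 24 + 19 + 26 = 187
Avg velocity = 187 / 7 = 26.71 points/sprint

26.71 points/sprint


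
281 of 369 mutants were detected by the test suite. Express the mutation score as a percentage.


Mutation score = killed / total * 100
Mutation score = 281 / 369 * 100
Mutation score = 76.15%

76.15%


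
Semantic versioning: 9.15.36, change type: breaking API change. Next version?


Current: 9.15.36
Change category: 'breaking API change' → major bump
SemVer rule: major bump → increment MAJOR, reset MINOR and PATCH to 0
New: 10.0.0

10.0.0


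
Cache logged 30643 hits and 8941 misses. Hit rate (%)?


Formula: hit rate = hits / (hits + misses) * 100
hit rate = 30643 / (30643 + 8941) * 100
hit rate = 30643 / 39584 * 100
hit rate = 77.41%

77.41%


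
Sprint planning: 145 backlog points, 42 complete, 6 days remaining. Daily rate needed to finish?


Formula: Required rate = Remaining points / Days left
Remaining = 145 - 42 = 103 points
Required rate = 103 / 6 = 17.17 points/day

17.17 points/day


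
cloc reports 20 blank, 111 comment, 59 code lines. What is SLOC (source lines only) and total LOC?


Total LOC = blank + comment + code
Total LOC = 20 + 111 + 59 = 190
SLOC (source only) = code = 59

Total LOC: 190, SLOC: 59


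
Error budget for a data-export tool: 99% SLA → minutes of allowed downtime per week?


Formula: allowed downtime = period * (100 - SLA) / 100
Period (week) = 10080 minutes
Unavailability fraction = (100 - 99.0) / 100
Allowed downtime = 10080 * (100 - 99.0) / 100
Allowed downtime = 100.8 minutes

100.8 minutes


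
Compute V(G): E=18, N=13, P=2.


Formula: V(G) = E - N + 2P
V(G) = 18 - 13 + 2*2
V(G) = 5 + 4
V(G) = 9

9


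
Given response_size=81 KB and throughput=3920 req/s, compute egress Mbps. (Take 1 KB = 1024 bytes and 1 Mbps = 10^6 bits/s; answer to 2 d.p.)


Formula: Mbps = payload_bytes * RPS * 8 / 1e6
Payload per request = 81 KB = 81 * 1024 = 82944 bytes
Total bytes/sec = 82944 * 3920 = 325140480
Total bits/sec = 325140480 * 8 = 2601123840
Mbps = 2601123840 / 1e6 = 2601.12

2601.12 Mbps


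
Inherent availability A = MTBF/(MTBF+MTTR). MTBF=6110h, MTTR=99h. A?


Availability = MTBF / (MTBF + MTTR)
Availability = 6110 / (6110 + 99)
Availability = 6110 / 6209
Availability = 98.4055%

98.4055%


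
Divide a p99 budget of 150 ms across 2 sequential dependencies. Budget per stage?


Formula: per_stage = total_budget / stages
per_stage = 150 / 2
per_stage = 75.0 ms

75.0 ms


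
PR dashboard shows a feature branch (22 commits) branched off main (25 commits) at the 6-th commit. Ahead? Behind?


Common ancestor: commit #6
feature commits after divergence: 22 - 6 = 16
main commits after divergence: 25 - 6 = 19
feature is 16 commits ahead of main
main is 19 commits ahead of feature

feature ahead: 16, main ahead: 19


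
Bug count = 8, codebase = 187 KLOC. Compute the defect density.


Defect density = defects / KLOC
Defect density = 8 / 187
Defect density = 0.043 defects/KLOC

0.043 defects/KLOC


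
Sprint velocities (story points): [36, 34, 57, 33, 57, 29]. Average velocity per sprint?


Formula: Avg velocity = Total points / Number of sprints
Points: [36, 34, 57, 33, 57, 29]
Sum = 36 + 34 + 57 + 33 + 57 + 29 = 246
Avg velocity = 246 / 6 = 41.0 points/sprint

41.0 points/sprint


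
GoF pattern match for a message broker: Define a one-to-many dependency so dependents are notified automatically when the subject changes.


This matches the Observer pattern

Observer


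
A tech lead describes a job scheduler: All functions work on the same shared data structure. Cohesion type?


Reasoning: Functions share data
Type: Communicational cohesion

Communicational cohesion


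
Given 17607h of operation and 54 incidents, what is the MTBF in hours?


Formula: MTBF = Total operating time / Number of failures
MTBF = 17607 / 54
MTBF = 326.06 hours

326.06 hours


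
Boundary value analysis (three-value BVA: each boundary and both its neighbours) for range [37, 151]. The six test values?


Range: [37, 151]
Boundaries: just below min, min, min+1, max-1, max, just above max
Values: [36, 37, 38, 150, 151, 152]

[36, 37, 38, 150, 151, 152]


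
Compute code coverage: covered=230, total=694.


Coverage = covered / total * 100
Coverage = 230 / 694 * 100
Coverage = 33.14%

33.14%


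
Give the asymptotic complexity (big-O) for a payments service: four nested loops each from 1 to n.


Reasoning: four levels of nesting
Complexity: O(n^4)

O(n^4)


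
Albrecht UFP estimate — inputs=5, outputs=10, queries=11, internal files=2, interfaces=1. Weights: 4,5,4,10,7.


UFP = EI*4 + EO*5 + EQ*4 + ILF*10 + EIF*7
UFP = 5*4 + 10*5 + 11*4 + 2*10 + 1*7
UFP = 20 + 50 + 44 + 20 + 7
UFP = 141

141


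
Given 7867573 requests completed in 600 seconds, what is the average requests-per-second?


Formula: throughput = requests / seconds
throughput = 7867573 / 600
throughput = 13112.62 requests/second

13112.62 requests/second


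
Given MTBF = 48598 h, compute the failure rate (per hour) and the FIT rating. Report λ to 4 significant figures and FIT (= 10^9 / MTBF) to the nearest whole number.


Formula: λ = 1 / MTBF; FIT = λ × 1e9 = 1e9 / MTBF
λ = 1 / 48598 ≈ 2.058e-05 failures/hour
FIT = 1e9 / 48598 ≈ 20577 failures per 1e9 hours (nearest whole number)

λ = 2.058e-05 /h, FIT = 20577


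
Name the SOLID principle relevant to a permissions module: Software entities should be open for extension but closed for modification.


This describes the Open/Closed Principle (OCP)

Open/Closed Principle (OCP)


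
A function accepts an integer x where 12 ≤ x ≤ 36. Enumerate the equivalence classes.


Valid range: [12, 36]
Class 1: x < 12 — invalid
Class 2: 12 ≤ x ≤ 36 — valid
Class 3: x > 36 — invalid
Total equivalence classes: 3

3 equivalence classes


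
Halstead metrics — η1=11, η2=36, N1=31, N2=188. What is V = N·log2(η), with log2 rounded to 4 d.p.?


Formula: V = N * log2(η), where N = N1 + N2 and η = η1 + η2
η = 11 + 36 = 47
N = 31 + 188 = 219
log2(47) ≈ 5.5546
V = 219 * 5.5546 = 1216.46

1216.46


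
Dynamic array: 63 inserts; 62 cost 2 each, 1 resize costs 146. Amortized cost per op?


Formula: Amortized cost = Total cost / Operations
Total cost = (62 * 2) + (1 * 146)
Total cost = 124 + 146 = 270
Amortized = 270 / 63 = 4.2857

4.2857


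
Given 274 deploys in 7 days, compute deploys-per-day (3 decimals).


Formula: deployments per day = releases / days
= 274 / 7
= 39.143 deploys/day
(equivalently, 274.0 deploys/week)

39.143 deploys/day


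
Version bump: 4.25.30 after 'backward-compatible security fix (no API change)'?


Current: 4.25.30
Change category: 'backward-compatible security fix (no API change)' → patch bump
SemVer rule: patch bump → increment PATCH (MAJOR and MINOR unchanged)
New: 4.25.31

4.25.31


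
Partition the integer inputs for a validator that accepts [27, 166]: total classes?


Valid range: [27, 166]
Class 1: x < 27 — invalid
Class 2: 27 ≤ x ≤ 166 — valid
Class 3: x > 166 — invalid
Total equivalence classes: 3

3 equivalence classes


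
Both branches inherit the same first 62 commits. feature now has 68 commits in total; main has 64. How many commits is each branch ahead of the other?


Common ancestor: commit #62
feature commits after divergence: 68 - 62 = 6
main commits after divergence: 64 - 62 = 2
feature is 6 commits ahead of main
main is 2 commits ahead of feature

feature ahead: 6, main ahead: 2


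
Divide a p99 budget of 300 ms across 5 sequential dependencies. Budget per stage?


Formula: per_stage = total_budget / stages
per_stage = 300 / 5
per_stage = 60.0 ms

60.0 ms


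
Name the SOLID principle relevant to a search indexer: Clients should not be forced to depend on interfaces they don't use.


This describes the Interface Segregation Principle (ISP)

Interface Segregation Principle (ISP)


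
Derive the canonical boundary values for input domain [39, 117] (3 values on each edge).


Range: [39, 117]
Boundaries: just below min, min, min+1, max-1, max, just above max
Values: [38, 39, 40, 116, 117, 118]

[38, 39, 40, 116, 117, 118]


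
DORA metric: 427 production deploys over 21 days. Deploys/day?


Formula: deployments per day = releases / days
= 427 / 21
= 20.333 deploys/day
(equivalently, 142.33 deploys/week)

20.333 deploys/day


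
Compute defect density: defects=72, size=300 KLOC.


Defect density = defects / KLOC
Defect density = 72 / 300
Defect density = 0.24 defects/KLOC

0.24 defects/KLOC


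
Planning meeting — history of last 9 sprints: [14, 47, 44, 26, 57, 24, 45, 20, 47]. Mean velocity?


Formula: Avg velocity = Total points / Number of sprints
Points: [14, 47, 44, 26, 57, 24, 45, 20, 47]
Sum = 14 + 47 + 44 + 26 + 57 + 24 + 45 + 20 + 47 = 324
Avg velocity = 324 / 9 = 36.0 points/sprint

36.0 points/sprint


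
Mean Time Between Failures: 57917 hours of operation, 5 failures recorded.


Formula: MTBF = Total operating time / Number of failures
MTBF = 57917 / 5
MTBF = 11583.4 hours

11583.4 hours


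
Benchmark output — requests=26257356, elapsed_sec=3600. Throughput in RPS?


Formula: throughput = requests / seconds
throughput = 26257356 / 3600
throughput = 7293.71 requests/second

7293.71 requests/second


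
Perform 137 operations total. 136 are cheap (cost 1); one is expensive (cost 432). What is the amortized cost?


Formula: Amortized cost = Total cost / Operations
Total cost = (136 * 1) + (1 * 432)
Total cost = 136 + 432 = 568
Amortized = 568 / 137 = 4.146

4.146


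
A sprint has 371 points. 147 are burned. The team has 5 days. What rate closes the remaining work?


Formula: Required rate = Remaining points / Days left
Remaining = 371 - 147 = 224 points
Required rate = 224 / 5 = 44.8 points/day

44.8 points/day


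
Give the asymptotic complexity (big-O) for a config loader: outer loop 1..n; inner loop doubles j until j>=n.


Reasoning: linear outer times logarithmic inner
Complexity: O(n log n)

O(n log n)


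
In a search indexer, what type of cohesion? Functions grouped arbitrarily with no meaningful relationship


Reasoning: Worst: random grouping
Type: Coincidental cohesion

Coincidental cohesion


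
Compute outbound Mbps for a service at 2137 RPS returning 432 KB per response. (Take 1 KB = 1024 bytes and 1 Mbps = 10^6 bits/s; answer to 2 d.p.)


Formula: Mbps = payload_bytes * RPS * 8 / 1e6
Payload per request = 432 KB = 432 * 1024 = 442368 bytes
Total bytes/sec = 442368 * 2137 = 945340416
Total bits/sec = 945340416 * 8 = 7562723328
Mbps = 7562723328 / 1e6 = 7562.72

7562.72 Mbps


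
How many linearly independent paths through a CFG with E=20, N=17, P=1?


Formula: V(G) = E - N + 2P
V(G) = 20 - 17 + 2*1
V(G) = 3 + 2
V(G) = 5

5


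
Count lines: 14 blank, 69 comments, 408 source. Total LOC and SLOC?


Total LOC = blank + comment + code
Total LOC = 14 + 69 + 408 = 491
SLOC (source only) = code = 408

Total LOC: 491, SLOC: 408


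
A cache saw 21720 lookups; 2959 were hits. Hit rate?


Formula: hit rate = hits / (hits + misses) * 100
hit rate = 2959 / (2959 + 18761) * 100
hit rate = 2959 / 21720 * 100
hit rate = 13.62%

13.62%


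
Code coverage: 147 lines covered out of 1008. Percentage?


Coverage = covered / total * 100
Coverage = 147 / 1008 * 100
Coverage = 14.58%

14.58%


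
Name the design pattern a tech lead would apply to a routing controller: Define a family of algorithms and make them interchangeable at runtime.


This matches the Strategy pattern

Strategy


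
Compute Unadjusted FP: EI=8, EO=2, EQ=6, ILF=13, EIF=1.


UFP = EI*4 + EO*5 + EQ*4 + ILF*10 + EIF*7
UFP = 8*4 + 2*5 + 6*4 + 13*10 + 1*7
UFP = 32 + 10 + 24 + 130 + 7
UFP = 203

203


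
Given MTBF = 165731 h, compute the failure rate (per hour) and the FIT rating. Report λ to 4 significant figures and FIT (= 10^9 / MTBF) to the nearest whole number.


Formula: λ = 1 / MTBF; FIT = λ × 1e9 = 1e9 / MTBF
λ = 1 / 165731 ≈ 6.034e-06 failures/hour
FIT = 1e9 / 165731 ≈ 6034 failures per 1e9 hours (nearest whole number)

λ = 6.034e-06 /h, FIT = 6034


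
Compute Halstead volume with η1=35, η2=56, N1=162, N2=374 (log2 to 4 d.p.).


Formula: V = N * log2(η), where N = N1 + N2 and η = η1 + η2
η = 35 + 56 = 91
N = 162 + 374 = 536
log2(91) ≈ 6.5078
V = 536 * 6.5078 = 3488.18

3488.18


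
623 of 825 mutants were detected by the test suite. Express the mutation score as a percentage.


Mutation score = killed / total * 100
Mutation score = 623 / 825 * 100
Mutation score = 75.52%

75.52%


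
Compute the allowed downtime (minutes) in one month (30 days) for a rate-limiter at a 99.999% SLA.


Formula: allowed downtime = period * (100 - SLA) / 100
Period (month (30 days)) = 43200 minutes
Unavailability fraction = (100 - 99.999) / 100
Allowed downtime = 43200 * (100 - 99.999) / 100
Allowed downtime = 0.432 minutes

0.432 minutes


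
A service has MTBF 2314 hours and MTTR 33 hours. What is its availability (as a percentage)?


Availability = MTBF / (MTBF + MTTR)
Availability = 2314 / (2314 + 33)
Availability = 2314 / 2347
Availability = 98.5939%

98.5939%


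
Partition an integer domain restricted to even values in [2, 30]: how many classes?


Constraint: even integers in [2, 30]
Class 1: x < 2 — out-of-range invalid
Class 2: x in [2,30] but odd — wrong type invalid
Class 3: x in [2,30] and even — valid
Class 4: x > 30 — out-of-range invalid
Total equivalence classes: 4

4 equivalence classes


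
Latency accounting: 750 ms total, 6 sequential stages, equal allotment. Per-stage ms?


Formula: per_stage = total_budget / stages
per_stage = 750 / 6
per_stage = 125.0 ms

125.0 ms


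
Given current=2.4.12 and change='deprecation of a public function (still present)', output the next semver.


Current: 2.4.12
Change category: 'deprecation of a public function (still present)' → minor bump
SemVer rule: minor bump → increment MINOR, reset PATCH to 0 (MAJOR unchanged)
New: 2.5.0

2.5.0


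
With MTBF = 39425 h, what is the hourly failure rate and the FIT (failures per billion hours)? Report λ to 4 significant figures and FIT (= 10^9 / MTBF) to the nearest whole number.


Formula: λ = 1 / MTBF; FIT = λ × 1e9 = 1e9 / MTBF
λ = 1 / 39425 ≈ 2.536e-05 failures/hour
FIT = 1e9 / 39425 ≈ 25365 failures per 1e9 hours (nearest whole number)

λ = 2.536e-05 /h, FIT = 25365


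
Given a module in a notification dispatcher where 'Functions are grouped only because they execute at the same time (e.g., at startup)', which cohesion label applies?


Reasoning: Related by timing only
Type: Temporal cohesion

Temporal cohesion


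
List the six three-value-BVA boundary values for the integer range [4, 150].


Range: [4, 150]
Boundaries: just below min, min, min+1, max-1, max, just above max
Values: [3, 4, 5, 149, 150, 151]

[3, 4, 5, 149, 150, 151]


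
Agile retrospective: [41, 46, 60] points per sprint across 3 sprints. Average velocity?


Formula: Avg velocity = Total points / Number of sprints
Points: [41, 46, 60]
Sum = 41 + 46 + 60 = 147
Avg velocity = 147 / 3 = 49.0 points/sprint

49.0 points/sprint


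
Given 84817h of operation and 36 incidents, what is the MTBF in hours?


Formula: MTBF = Total operating time / Number of failures
MTBF = 84817 / 36
MTBF = 2356.03 hours

2356.03 hours


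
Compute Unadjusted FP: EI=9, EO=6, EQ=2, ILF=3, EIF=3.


UFP = EI*4 + EO*5 + EQ*4 + ILF*10 + EIF*7
UFP = 9*4 + 6*5 + 2*4 + 3*10 + 3*7
UFP = 36 + 30 + 8 + 30 + 21
UFP = 125

125


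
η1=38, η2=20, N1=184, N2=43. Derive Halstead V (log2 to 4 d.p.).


Formula: V = N * log2(η), where N = N1 + N2 and η = η1 + η2
η = 38 + 20 = 58
N = 184 + 43 = 227
log2(58) ≈ 5.8580
V = 227 * 5.8580 = 1329.77

1329.77


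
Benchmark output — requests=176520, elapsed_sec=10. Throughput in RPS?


Formula: throughput = requests / seconds
throughput = 176520 / 10
throughput = 17652.0 requests/second

17652.0 requests/second


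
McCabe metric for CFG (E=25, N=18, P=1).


Formula: V(G) = E - N + 2P
V(G) = 25 - 18 + 2*1
V(G) = 7 + 2
V(G) = 9

9


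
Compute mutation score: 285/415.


Mutation score = killed / total * 100
Mutation score = 285 / 415 * 100
Mutation score = 68.67%

68.67%


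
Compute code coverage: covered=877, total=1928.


Coverage = covered / total * 100
Coverage = 877 / 1928 * 100
Coverage = 45.49%

45.49%


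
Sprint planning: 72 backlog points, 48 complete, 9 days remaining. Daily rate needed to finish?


Formula: Required rate = Remaining points / Days left
Remaining = 72 - 48 = 24 points
Required rate = 24 / 9 = 2.67 points/day

2.67 points/day


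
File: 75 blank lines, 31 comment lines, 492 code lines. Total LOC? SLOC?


Total LOC = blank + comment + code
Total LOC = 75 + 31 + 492 = 598
SLOC (source only) = code = 492

Total LOC: 598, SLOC: 492


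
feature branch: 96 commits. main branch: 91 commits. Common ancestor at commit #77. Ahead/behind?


Common ancestor: commit #77
feature commits after divergence: 96 - 77 = 19
main commits after divergence: 91 - 77 = 14
feature is 19 commits ahead of main
main is 14 commits ahead of feature

feature ahead: 19, main ahead: 14


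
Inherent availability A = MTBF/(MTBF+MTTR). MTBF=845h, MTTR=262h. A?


Availability = MTBF / (MTBF + MTTR)
Availability = 845 / (845 + 262)
Availability = 845 / 1107
Availability = 76.3324%

76.3324%


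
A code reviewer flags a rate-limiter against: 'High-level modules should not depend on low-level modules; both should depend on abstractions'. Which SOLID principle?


This describes the Dependency Inversion Principle (DIP)

Dependency Inversion Principle (DIP)


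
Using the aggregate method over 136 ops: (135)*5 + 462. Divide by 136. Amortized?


Formula: Amortized cost = Total cost / Operations
Total cost = (135 * 5) + (1 * 462)
Total cost = 675 + 462 = 1137
Amortized = 1137 / 136 = 8.3603

8.3603


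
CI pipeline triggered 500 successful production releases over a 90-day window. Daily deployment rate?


Formula: deployments per day = releases / days
= 500 / 90
= 5.556 deploys/day
(equivalently, 38.89 deploys/week)

5.556 deploys/day


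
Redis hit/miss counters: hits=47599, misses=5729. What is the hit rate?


Formula: hit rate = hits / (hits + misses) * 100
hit rate = 47599 / (47599 + 5729) * 100
hit rate = 47599 / 53328 * 100
hit rate = 89.26%

89.26%


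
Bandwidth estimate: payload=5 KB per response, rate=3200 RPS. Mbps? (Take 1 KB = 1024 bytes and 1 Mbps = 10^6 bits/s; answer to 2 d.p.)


Formula: Mbps = payload_bytes * RPS * 8 / 1e6
Payload per request = 5 KB = 5 * 1024 = 5120 bytes
Total bytes/sec = 5120 * 3200 = 16384000
Total bits/sec = 16384000 * 8 = 131072000
Mbps = 131072000 / 1e6 = 131.07

131.07 Mbps


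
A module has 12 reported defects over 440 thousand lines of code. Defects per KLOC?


Defect density = defects / KLOC
Defect density = 12 / 440
Defect density = 0.027 defects/KLOC

0.027 defects/KLOC


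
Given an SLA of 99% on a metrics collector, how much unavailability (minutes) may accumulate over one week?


Formula: allowed downtime = period * (100 - SLA) / 100
Period (week) = 10080 minutes
Unavailability fraction = (100 - 99.0) / 100
Allowed downtime = 10080 * (100 - 99.0) / 100
Allowed downtime = 100.8 minutes

100.8 minutes


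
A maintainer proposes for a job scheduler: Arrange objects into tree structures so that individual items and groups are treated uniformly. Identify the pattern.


This matches the Composite pattern

Composite


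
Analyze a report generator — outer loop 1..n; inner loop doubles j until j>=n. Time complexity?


Reasoning: linear outer times logarithmic inner
Complexity: O(n log n)

O(n log n)


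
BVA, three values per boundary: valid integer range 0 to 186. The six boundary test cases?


Range: [0, 186]
Boundaries: just below min, min, min+1, max-1, max, just above max
Values: [-1, 0, 1, 185, 186, 187]

[-1, 0, 1, 185, 186, 187]


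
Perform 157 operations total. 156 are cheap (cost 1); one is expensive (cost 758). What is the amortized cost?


Formula: Amortized cost = Total cost / Operations
Total cost = (156 * 1) + (1 * 758)
Total cost = 156 + 758 = 914
Amortized = 914 / 157 = 5.8217

5.8217


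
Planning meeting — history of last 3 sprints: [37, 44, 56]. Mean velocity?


Formula: Avg velocity = Total points / Number of sprints
Points: [37, 44, 56]
Sum = 37 + 44 + 56 = 137
Avg velocity = 137 / 3 = 45.67 points/sprint

45.67 points/sprint


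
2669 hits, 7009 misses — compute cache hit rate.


Formula: hit rate = hits / (hits + misses) * 100
hit rate = 2669 / (2669 + 7009) * 100
hit rate = 2669 / 9678 * 100
hit rate = 27.58%

27.58%


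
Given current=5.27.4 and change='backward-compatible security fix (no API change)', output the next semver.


Current: 5.27.4
Change category: 'backward-compatible security fix (no API change)' → patch bump
SemVer rule: patch bump → increment PATCH (MAJOR and MINOR unchanged)
New: 5.27.5

5.27.5


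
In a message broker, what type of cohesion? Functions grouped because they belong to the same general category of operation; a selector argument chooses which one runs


Reasoning: Grouped by category of activity, not by data or sequence
Type: Logical cohesion

Logical cohesion


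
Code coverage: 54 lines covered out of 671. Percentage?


Coverage = covered / total * 100
Coverage = 54 / 671 * 100
Coverage = 8.05%

8.05%


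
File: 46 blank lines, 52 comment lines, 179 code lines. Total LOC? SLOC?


Total LOC = blank + comment + code
Total LOC = 46 + 52 + 179 = 277
SLOC (source only) = code = 179

Total LOC: 277, SLOC: 179


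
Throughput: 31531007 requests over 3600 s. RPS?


Formula: throughput = requests / seconds
throughput = 31531007 / 3600
throughput = 8758.61 requests/second

8758.61 requests/second


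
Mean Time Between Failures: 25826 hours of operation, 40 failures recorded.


Formula: MTBF = Total operating time / Number of failures
MTBF = 25826 / 40
MTBF = 645.65 hours

645.65 hours


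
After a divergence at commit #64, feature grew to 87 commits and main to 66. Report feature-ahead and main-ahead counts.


Common ancestor: commit #64
feature commits after divergence: 87 - 64 = 23
main commits after divergence: 66 - 64 = 2
feature is 23 commits ahead of main
main is 2 commits ahead of feature

feature ahead: 23, main ahead: 2


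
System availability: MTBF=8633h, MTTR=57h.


Availability = MTBF / (MTBF + MTTR)
Availability = 8633 / (8633 + 57)
Availability = 8633 / 8690
Availability = 99.3441%

99.3441%


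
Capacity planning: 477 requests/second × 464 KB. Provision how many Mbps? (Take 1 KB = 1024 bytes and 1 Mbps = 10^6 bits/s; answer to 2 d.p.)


Formula: Mbps = payload_bytes * RPS * 8 / 1e6
Payload per request = 464 KB = 464 * 1024 = 475136 bytes
Total bytes/sec = 475136 * 477 = 226639872
Total bits/sec = 226639872 * 8 = 1813118976
Mbps = 1813118976 / 1e6 = 1813.12

1813.12 Mbps


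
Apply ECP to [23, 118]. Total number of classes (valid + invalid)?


Valid range: [23, 118]
Class 1: x < 23 — invalid
Class 2: 23 ≤ x ≤ 118 — valid
Class 3: x > 118 — invalid
Total equivalence classes: 3

3 equivalence classes


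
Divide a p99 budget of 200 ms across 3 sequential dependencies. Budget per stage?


Formula: per_stage = total_budget / stages
per_stage = 200 / 3
per_stage = 66.67 ms

66.67 ms


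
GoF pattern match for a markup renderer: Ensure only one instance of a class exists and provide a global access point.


This matches the Singleton pattern

Singleton


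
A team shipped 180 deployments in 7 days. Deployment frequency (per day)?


Formula: deployments per day = releases / days
= 180 / 7
= 25.714 deploys/day
(equivalently, 180.0 deploys/week)

25.714 deploys/day


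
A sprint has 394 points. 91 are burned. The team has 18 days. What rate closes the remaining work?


Formula: Required rate = Remaining points / Days left
Remaining = 394 - 91 = 303 points
Required rate = 303 / 18 = 16.83 points/day

16.83 points/day


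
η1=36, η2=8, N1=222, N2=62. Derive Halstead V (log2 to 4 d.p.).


Formula: V = N * log2(η), where N = N1 + N2 and η = η1 + η2
η = 36 + 8 = 44
N = 222 + 62 = 284
log2(44) ≈ 5.4594
V = 284 * 5.4594 = 1550.47

1550.47


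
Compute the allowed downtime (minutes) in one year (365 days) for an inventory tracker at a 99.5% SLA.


Formula: allowed downtime = period * (100 - SLA) / 100
Period (year (365 days)) = 525600 minutes
Unavailability fraction = (100 - 99.5) / 100
Allowed downtime = 525600 * (100 - 99.5) / 100
Allowed downtime = 2628.0 minutes

2628.0 minutes


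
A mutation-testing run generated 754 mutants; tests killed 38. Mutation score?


Mutation score = killed / total * 100
Mutation score = 38 / 754 * 100
Mutation score = 5.04%

5.04%


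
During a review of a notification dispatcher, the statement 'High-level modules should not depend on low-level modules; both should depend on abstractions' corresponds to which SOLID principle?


This describes the Dependency Inversion Principle (DIP)

Dependency Inversion Principle (DIP)


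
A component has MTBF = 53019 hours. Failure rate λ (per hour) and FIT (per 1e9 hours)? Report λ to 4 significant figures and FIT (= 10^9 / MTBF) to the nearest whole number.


Formula: λ = 1 / MTBF; FIT = λ × 1e9 = 1e9 / MTBF
λ = 1 / 53019 ≈ 1.886e-05 failures/hour
FIT = 1e9 / 53019 ≈ 18861 failures per 1e9 hours (nearest whole number)

λ = 1.886e-05 /h, FIT = 18861


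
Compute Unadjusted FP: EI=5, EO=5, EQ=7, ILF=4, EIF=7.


UFP = EI*4 + EO*5 + EQ*4 + ILF*10 + EIF*7
UFP = 5*4 + 5*5 + 7*4 + 4*10 + 7*7
UFP = 20 + 25 + 28 + 40 + 49
UFP = 162

162


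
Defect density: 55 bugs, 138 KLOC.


Defect density = defects / KLOC
Defect density = 55 / 138
Defect density = 0.399 defects/KLOC

0.399 defects/KLOC


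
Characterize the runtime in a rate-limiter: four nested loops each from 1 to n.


Reasoning: four levels of nesting
Complexity: O(n^4)

O(n^4)


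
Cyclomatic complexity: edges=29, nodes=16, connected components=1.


Formula: V(G) = E - N + 2P
V(G) = 29 - 16 + 2*1
V(G) = 13 + 2
V(G) = 15

15


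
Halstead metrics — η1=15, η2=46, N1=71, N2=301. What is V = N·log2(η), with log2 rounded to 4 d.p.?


Formula: V = N * log2(η), where N = N1 + N2 and η = η1 + η2
η = 15 + 46 = 61
N = 71 + 301 = 372
log2(61) ≈ 5.9307
V = 372 * 5.9307 = 2206.22

2206.22


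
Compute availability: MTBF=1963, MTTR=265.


Availability = MTBF / (MTBF + MTTR)
Availability = 1963 / (1963 + 265)
Availability = 1963 / 2228
Availability = 88.1059%

88.1059%


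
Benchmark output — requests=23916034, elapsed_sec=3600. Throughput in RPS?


Formula: throughput = requests / seconds
throughput = 23916034 / 3600
throughput = 6643.34 requests/second

6643.34 requests/second


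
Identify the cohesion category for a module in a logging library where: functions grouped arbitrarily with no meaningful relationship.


Reasoning: Worst: random grouping
Type: Coincidental cohesion

Coincidental cohesion


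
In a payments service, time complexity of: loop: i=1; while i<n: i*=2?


Reasoning: i doubles each step so iterations are log2(n)
Complexity: O(log n)

O(log n)


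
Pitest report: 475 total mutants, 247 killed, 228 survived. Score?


Mutation score = killed / total * 100
Mutation score = 247 / 475 * 100
Mutation score = 52.0%

52.0%


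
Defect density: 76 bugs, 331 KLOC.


Defect density = defects / KLOC
Defect density = 76 / 331
Defect density = 0.23 defects/KLOC

0.23 defects/KLOC


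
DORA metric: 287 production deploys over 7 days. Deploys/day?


Formula: deployments per day = releases / days
= 287 / 7
= 41.0 deploys/day
(equivalently, 287.0 deploys/week)

41.0 deploys/day


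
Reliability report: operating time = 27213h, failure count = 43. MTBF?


Formula: MTBF = Total operating time / Number of failures
MTBF = 27213 / 43
MTBF = 632.86 hours

632.86 hours


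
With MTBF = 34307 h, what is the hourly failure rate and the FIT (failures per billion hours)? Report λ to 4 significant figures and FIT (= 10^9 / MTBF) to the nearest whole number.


Formula: λ = 1 / MTBF; FIT = λ × 1e9 = 1e9 / MTBF
λ = 1 / 34307 ≈ 2.915e-05 failures/hour
FIT = 1e9 / 34307 ≈ 29149 failures per 1e9 hours (nearest whole number)

λ = 2.915e-05 /h, FIT = 29149


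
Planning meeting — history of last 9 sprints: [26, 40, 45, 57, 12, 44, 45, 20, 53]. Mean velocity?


Formula: Avg velocity = Total points / Number of sprints
Points: [26, 40, 45, 57, 12, 44, 45, 20, 53]
Sum = 26 + 40 + 45 + 57 + 12 + 44 + 45 + 20 + 53 = 342
Avg velocity = 342 / 9 = 38.0 points/sprint

38.0 points/sprint


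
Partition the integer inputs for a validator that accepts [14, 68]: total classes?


Valid range: [14, 68]
Class 1: x < 14 — invalid
Class 2: 14 ≤ x ≤ 68 — valid
Class 3: x > 68 — invalid
Total equivalence classes: 3

3 equivalence classes


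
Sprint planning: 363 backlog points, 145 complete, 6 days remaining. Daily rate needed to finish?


Formula: Required rate = Remaining points / Days left
Remaining = 363 - 145 = 218 points
Required rate = 218 / 6 = 36.33 points/day

36.33 points/day


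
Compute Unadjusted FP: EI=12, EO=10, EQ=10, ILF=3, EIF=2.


UFP = EI*4 + EO*5 + EQ*4 + ILF*10 + EIF*7
UFP = 12*4 + 10*5 + 10*4 + 3*10 + 2*7
UFP = 48 + 50 + 40 + 30 + 14
UFP = 182

182


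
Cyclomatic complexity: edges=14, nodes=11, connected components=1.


Formula: V(G) = E - N + 2P
V(G) = 14 - 11 + 2*1
V(G) = 3 + 2
V(G) = 5

5


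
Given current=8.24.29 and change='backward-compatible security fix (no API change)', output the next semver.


Current: 8.24.29
Change category: 'backward-compatible security fix (no API change)' → patch bump
SemVer rule: patch bump → increment PATCH (MAJOR and MINOR unchanged)
New: 8.24.30

8.24.30


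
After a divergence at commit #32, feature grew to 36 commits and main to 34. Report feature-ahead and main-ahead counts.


Common ancestor: commit #32
feature commits after divergence: 36 - 32 = 4
main commits after divergence: 34 - 32 = 2
feature is 4 commits ahead of main
main is 2 commits ahead of feature

feature ahead: 4, main ahead: 2


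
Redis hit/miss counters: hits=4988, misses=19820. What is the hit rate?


Formula: hit rate = hits / (hits + misses) * 100
hit rate = 4988 / (4988 + 19820) * 100
hit rate = 4988 / 24808 * 100
hit rate = 20.11%

20.11%


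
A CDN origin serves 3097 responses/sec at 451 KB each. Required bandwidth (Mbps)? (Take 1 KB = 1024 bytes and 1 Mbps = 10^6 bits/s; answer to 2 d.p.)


Formula: Mbps = payload_bytes * RPS * 8 / 1e6
Payload per request = 451 KB = 451 * 1024 = 461824 bytes
Total bytes/sec = 461824 * 3097 = 1430268928
Total bits/sec = 1430268928 * 8 = 11442151424
Mbps = 11442151424 / 1e6 = 11442.15

11442.15 Mbps


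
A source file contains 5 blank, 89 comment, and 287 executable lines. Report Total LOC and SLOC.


Total LOC = blank + comment + code
Total LOC = 5 + 89 + 287 = 381
SLOC (source only) = code = 287

Total LOC: 381, SLOC: 287


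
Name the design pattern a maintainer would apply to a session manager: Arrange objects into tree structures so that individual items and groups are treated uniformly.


This matches the Composite pattern

Composite


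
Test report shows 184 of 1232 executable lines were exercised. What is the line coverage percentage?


Coverage = covered / total * 100
Coverage = 184 / 1232 * 100
Coverage = 14.94%

14.94%


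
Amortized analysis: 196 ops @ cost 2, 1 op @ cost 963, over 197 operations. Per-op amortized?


Formula: Amortized cost = Total cost / Operations
Total cost = (196 * 2) + (1 * 963)
Total cost = 392 + 963 = 1355
Amortized = 1355 / 197 = 6.8782

6.8782


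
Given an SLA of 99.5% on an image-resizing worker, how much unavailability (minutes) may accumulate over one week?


Formula: allowed downtime = period * (100 - SLA) / 100
Period (week) = 10080 minutes
Unavailability fraction = (100 - 99.5) / 100
Allowed downtime = 10080 * (100 - 99.5) / 100
Allowed downtime = 50.4 minutes

50.4 minutes


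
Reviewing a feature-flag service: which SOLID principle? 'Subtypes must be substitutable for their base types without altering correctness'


This describes the Liskov Substitution Principle (LSP)

Liskov Substitution Principle (LSP)
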